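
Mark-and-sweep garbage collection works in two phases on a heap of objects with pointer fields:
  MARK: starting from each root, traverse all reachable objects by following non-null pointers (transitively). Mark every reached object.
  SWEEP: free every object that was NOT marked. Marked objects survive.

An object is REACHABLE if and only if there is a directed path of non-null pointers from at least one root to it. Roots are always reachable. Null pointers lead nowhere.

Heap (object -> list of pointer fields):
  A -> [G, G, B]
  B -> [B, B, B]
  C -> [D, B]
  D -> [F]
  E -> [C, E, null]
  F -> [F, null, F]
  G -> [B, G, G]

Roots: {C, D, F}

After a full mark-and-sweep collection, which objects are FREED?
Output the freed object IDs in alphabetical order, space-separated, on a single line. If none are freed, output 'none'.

Answer: A E G

Derivation:
Roots: C D F
Mark C: refs=D B, marked=C
Mark D: refs=F, marked=C D
Mark F: refs=F null F, marked=C D F
Mark B: refs=B B B, marked=B C D F
Unmarked (collected): A E G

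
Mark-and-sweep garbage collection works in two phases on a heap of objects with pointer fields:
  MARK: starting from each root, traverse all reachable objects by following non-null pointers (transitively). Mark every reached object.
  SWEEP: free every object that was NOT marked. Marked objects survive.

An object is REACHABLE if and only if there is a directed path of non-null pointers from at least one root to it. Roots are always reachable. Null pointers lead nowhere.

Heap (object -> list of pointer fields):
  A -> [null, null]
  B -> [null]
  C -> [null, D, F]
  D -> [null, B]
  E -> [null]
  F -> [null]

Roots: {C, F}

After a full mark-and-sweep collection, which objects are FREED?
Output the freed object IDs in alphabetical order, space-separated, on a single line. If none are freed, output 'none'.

Roots: C F
Mark C: refs=null D F, marked=C
Mark F: refs=null, marked=C F
Mark D: refs=null B, marked=C D F
Mark B: refs=null, marked=B C D F
Unmarked (collected): A E

Answer: A E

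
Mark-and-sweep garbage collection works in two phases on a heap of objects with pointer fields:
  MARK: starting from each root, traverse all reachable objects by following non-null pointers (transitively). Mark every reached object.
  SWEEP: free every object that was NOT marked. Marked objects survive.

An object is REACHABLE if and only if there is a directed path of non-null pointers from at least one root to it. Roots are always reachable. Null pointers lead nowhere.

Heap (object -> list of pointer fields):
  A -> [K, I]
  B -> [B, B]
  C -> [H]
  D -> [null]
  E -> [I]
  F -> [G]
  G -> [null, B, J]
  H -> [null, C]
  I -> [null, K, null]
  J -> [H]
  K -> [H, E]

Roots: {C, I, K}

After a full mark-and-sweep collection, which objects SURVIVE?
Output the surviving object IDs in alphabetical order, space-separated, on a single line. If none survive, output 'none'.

Answer: C E H I K

Derivation:
Roots: C I K
Mark C: refs=H, marked=C
Mark I: refs=null K null, marked=C I
Mark K: refs=H E, marked=C I K
Mark H: refs=null C, marked=C H I K
Mark E: refs=I, marked=C E H I K
Unmarked (collected): A B D F G J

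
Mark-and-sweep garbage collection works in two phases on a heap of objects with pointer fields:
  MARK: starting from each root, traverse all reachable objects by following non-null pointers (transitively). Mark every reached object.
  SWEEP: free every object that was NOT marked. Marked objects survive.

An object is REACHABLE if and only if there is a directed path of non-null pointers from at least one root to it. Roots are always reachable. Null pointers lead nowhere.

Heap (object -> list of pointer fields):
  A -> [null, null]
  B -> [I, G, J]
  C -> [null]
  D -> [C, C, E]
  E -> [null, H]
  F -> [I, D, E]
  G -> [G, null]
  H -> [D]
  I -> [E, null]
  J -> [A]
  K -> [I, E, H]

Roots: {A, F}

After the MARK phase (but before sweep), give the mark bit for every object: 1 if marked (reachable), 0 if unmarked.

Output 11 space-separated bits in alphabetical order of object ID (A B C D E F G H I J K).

Answer: 1 0 1 1 1 1 0 1 1 0 0

Derivation:
Roots: A F
Mark A: refs=null null, marked=A
Mark F: refs=I D E, marked=A F
Mark I: refs=E null, marked=A F I
Mark D: refs=C C E, marked=A D F I
Mark E: refs=null H, marked=A D E F I
Mark C: refs=null, marked=A C D E F I
Mark H: refs=D, marked=A C D E F H I
Unmarked (collected): B G J K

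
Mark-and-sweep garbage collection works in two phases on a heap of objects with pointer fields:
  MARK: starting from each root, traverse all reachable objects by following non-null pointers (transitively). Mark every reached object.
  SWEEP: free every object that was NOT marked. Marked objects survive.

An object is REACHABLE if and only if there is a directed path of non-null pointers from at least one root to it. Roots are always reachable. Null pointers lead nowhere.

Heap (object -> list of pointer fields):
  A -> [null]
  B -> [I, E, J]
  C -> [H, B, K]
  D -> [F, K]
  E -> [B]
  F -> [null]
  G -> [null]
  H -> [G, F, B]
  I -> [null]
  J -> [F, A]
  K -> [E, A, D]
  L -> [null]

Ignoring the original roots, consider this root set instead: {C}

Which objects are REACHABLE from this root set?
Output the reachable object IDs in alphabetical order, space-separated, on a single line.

Answer: A B C D E F G H I J K

Derivation:
Roots: C
Mark C: refs=H B K, marked=C
Mark H: refs=G F B, marked=C H
Mark B: refs=I E J, marked=B C H
Mark K: refs=E A D, marked=B C H K
Mark G: refs=null, marked=B C G H K
Mark F: refs=null, marked=B C F G H K
Mark I: refs=null, marked=B C F G H I K
Mark E: refs=B, marked=B C E F G H I K
Mark J: refs=F A, marked=B C E F G H I J K
Mark A: refs=null, marked=A B C E F G H I J K
Mark D: refs=F K, marked=A B C D E F G H I J K
Unmarked (collected): L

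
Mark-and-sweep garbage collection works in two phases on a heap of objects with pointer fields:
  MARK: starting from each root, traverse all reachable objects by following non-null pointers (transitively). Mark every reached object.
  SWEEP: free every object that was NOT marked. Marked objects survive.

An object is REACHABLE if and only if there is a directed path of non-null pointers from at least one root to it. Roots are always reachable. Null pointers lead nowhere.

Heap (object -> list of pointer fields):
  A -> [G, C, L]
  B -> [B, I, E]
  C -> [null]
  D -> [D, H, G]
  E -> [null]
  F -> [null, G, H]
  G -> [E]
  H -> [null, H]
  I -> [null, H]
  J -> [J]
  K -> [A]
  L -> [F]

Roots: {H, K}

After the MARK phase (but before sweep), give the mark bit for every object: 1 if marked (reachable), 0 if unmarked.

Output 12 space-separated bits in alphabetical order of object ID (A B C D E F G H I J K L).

Roots: H K
Mark H: refs=null H, marked=H
Mark K: refs=A, marked=H K
Mark A: refs=G C L, marked=A H K
Mark G: refs=E, marked=A G H K
Mark C: refs=null, marked=A C G H K
Mark L: refs=F, marked=A C G H K L
Mark E: refs=null, marked=A C E G H K L
Mark F: refs=null G H, marked=A C E F G H K L
Unmarked (collected): B D I J

Answer: 1 0 1 0 1 1 1 1 0 0 1 1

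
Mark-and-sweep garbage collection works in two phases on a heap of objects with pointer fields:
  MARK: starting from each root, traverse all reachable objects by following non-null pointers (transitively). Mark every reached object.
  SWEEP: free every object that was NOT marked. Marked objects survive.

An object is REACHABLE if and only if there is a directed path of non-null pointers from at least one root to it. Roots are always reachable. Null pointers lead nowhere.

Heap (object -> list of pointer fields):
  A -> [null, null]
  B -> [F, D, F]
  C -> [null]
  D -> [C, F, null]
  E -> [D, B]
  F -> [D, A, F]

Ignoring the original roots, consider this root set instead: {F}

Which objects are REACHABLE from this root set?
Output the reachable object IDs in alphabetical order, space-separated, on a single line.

Answer: A C D F

Derivation:
Roots: F
Mark F: refs=D A F, marked=F
Mark D: refs=C F null, marked=D F
Mark A: refs=null null, marked=A D F
Mark C: refs=null, marked=A C D F
Unmarked (collected): B E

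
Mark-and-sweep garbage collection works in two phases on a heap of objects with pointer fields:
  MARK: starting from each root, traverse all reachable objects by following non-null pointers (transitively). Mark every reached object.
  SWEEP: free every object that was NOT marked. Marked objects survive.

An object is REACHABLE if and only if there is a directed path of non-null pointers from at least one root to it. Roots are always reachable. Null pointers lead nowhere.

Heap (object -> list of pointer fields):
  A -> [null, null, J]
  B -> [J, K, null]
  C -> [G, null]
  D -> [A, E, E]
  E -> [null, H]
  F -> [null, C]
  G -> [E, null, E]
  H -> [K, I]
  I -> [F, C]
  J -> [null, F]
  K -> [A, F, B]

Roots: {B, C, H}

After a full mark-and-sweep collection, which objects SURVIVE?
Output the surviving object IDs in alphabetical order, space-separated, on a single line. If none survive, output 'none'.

Roots: B C H
Mark B: refs=J K null, marked=B
Mark C: refs=G null, marked=B C
Mark H: refs=K I, marked=B C H
Mark J: refs=null F, marked=B C H J
Mark K: refs=A F B, marked=B C H J K
Mark G: refs=E null E, marked=B C G H J K
Mark I: refs=F C, marked=B C G H I J K
Mark F: refs=null C, marked=B C F G H I J K
Mark A: refs=null null J, marked=A B C F G H I J K
Mark E: refs=null H, marked=A B C E F G H I J K
Unmarked (collected): D

Answer: A B C E F G H I J K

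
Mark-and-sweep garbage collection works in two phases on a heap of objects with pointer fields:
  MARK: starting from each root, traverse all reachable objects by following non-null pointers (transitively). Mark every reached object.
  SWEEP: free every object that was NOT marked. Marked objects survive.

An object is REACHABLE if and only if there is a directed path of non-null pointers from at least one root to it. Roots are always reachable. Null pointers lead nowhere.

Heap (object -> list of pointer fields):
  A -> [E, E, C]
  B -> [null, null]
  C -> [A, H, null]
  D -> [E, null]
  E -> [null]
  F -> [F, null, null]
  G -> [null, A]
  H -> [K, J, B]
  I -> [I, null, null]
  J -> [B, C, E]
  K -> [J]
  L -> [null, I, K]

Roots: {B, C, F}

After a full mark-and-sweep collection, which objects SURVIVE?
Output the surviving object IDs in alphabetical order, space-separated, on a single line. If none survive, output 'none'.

Roots: B C F
Mark B: refs=null null, marked=B
Mark C: refs=A H null, marked=B C
Mark F: refs=F null null, marked=B C F
Mark A: refs=E E C, marked=A B C F
Mark H: refs=K J B, marked=A B C F H
Mark E: refs=null, marked=A B C E F H
Mark K: refs=J, marked=A B C E F H K
Mark J: refs=B C E, marked=A B C E F H J K
Unmarked (collected): D G I L

Answer: A B C E F H J K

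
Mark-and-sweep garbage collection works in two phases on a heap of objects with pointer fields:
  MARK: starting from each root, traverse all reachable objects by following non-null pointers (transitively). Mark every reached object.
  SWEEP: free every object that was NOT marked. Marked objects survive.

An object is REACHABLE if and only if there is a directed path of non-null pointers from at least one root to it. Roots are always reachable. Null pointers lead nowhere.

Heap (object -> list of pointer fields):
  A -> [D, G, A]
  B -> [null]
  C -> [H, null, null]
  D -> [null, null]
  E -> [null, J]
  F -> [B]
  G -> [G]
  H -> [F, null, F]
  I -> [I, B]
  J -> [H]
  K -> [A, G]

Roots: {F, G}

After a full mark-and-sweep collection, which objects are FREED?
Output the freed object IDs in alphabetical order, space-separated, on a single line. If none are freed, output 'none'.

Answer: A C D E H I J K

Derivation:
Roots: F G
Mark F: refs=B, marked=F
Mark G: refs=G, marked=F G
Mark B: refs=null, marked=B F G
Unmarked (collected): A C D E H I J K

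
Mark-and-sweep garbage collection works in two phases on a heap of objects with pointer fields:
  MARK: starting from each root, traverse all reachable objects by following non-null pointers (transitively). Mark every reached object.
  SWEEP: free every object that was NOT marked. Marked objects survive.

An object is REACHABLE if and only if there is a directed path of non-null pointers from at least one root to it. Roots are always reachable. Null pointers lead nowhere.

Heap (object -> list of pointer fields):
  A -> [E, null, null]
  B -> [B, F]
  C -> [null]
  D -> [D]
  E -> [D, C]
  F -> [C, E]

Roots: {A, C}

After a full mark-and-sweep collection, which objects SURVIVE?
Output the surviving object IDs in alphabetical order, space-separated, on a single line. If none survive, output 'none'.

Roots: A C
Mark A: refs=E null null, marked=A
Mark C: refs=null, marked=A C
Mark E: refs=D C, marked=A C E
Mark D: refs=D, marked=A C D E
Unmarked (collected): B F

Answer: A C D E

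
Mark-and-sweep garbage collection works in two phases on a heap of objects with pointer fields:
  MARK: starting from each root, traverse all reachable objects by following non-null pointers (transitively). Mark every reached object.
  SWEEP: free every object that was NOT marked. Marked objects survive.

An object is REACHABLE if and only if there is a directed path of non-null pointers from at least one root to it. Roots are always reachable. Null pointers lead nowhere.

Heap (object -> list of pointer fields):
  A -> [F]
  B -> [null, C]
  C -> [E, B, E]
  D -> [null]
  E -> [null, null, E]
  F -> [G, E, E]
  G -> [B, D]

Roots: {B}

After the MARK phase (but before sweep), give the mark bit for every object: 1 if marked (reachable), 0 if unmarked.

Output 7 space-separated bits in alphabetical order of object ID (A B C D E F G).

Roots: B
Mark B: refs=null C, marked=B
Mark C: refs=E B E, marked=B C
Mark E: refs=null null E, marked=B C E
Unmarked (collected): A D F G

Answer: 0 1 1 0 1 0 0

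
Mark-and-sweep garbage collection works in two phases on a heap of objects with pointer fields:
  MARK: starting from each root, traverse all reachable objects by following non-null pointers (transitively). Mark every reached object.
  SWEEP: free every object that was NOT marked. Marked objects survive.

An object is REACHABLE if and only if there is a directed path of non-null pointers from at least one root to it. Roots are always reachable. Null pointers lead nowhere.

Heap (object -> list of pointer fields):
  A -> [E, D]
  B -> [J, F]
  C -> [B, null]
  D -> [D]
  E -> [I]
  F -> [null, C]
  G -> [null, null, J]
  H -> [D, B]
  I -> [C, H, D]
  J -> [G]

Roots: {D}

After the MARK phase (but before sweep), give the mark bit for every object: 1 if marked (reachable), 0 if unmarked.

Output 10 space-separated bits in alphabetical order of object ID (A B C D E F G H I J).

Answer: 0 0 0 1 0 0 0 0 0 0

Derivation:
Roots: D
Mark D: refs=D, marked=D
Unmarked (collected): A B C E F G H I J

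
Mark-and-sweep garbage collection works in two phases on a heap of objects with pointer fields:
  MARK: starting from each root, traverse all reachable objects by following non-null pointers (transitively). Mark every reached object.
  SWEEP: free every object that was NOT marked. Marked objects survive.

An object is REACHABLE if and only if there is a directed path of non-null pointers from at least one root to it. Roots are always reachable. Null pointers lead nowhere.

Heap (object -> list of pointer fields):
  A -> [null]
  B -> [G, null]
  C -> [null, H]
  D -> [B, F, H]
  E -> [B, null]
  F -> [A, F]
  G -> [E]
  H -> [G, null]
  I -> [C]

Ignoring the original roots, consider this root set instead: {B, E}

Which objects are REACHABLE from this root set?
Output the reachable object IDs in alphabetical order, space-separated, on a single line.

Roots: B E
Mark B: refs=G null, marked=B
Mark E: refs=B null, marked=B E
Mark G: refs=E, marked=B E G
Unmarked (collected): A C D F H I

Answer: B E G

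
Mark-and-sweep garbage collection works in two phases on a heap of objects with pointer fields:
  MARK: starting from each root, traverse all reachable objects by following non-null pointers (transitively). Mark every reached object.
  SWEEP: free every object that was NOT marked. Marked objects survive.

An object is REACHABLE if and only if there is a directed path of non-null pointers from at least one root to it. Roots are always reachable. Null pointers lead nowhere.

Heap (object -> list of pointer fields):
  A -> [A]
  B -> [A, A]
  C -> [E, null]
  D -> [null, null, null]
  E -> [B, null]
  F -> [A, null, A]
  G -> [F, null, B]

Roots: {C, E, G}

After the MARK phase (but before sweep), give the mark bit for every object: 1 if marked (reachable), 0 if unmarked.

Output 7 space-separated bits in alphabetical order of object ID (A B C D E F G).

Answer: 1 1 1 0 1 1 1

Derivation:
Roots: C E G
Mark C: refs=E null, marked=C
Mark E: refs=B null, marked=C E
Mark G: refs=F null B, marked=C E G
Mark B: refs=A A, marked=B C E G
Mark F: refs=A null A, marked=B C E F G
Mark A: refs=A, marked=A B C E F G
Unmarked (collected): D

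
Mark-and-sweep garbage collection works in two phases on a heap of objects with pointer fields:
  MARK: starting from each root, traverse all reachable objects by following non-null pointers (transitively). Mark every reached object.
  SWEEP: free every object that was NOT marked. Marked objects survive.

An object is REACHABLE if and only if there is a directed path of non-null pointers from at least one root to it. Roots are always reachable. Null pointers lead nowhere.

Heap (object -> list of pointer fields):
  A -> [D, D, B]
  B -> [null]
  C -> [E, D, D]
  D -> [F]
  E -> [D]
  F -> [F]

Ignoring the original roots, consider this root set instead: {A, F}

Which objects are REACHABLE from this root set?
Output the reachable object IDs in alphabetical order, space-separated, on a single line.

Roots: A F
Mark A: refs=D D B, marked=A
Mark F: refs=F, marked=A F
Mark D: refs=F, marked=A D F
Mark B: refs=null, marked=A B D F
Unmarked (collected): C E

Answer: A B D F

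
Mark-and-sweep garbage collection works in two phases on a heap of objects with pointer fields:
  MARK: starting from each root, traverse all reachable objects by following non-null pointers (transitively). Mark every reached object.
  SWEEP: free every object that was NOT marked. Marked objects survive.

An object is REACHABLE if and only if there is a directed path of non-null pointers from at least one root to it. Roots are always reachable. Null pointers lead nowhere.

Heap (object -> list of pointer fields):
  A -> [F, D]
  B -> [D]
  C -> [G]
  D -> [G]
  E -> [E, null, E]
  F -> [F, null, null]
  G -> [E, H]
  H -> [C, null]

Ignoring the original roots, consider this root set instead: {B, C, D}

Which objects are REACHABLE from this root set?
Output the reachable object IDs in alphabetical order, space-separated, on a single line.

Roots: B C D
Mark B: refs=D, marked=B
Mark C: refs=G, marked=B C
Mark D: refs=G, marked=B C D
Mark G: refs=E H, marked=B C D G
Mark E: refs=E null E, marked=B C D E G
Mark H: refs=C null, marked=B C D E G H
Unmarked (collected): A F

Answer: B C D E G H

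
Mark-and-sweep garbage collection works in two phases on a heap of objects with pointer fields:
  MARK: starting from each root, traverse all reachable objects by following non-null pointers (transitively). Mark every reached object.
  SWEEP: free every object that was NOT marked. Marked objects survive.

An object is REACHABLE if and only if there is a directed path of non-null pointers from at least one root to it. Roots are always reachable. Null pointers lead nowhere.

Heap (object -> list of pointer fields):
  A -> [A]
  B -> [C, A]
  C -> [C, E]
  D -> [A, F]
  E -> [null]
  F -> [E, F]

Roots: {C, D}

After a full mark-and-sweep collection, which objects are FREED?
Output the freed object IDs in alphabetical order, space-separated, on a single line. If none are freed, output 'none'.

Roots: C D
Mark C: refs=C E, marked=C
Mark D: refs=A F, marked=C D
Mark E: refs=null, marked=C D E
Mark A: refs=A, marked=A C D E
Mark F: refs=E F, marked=A C D E F
Unmarked (collected): B

Answer: B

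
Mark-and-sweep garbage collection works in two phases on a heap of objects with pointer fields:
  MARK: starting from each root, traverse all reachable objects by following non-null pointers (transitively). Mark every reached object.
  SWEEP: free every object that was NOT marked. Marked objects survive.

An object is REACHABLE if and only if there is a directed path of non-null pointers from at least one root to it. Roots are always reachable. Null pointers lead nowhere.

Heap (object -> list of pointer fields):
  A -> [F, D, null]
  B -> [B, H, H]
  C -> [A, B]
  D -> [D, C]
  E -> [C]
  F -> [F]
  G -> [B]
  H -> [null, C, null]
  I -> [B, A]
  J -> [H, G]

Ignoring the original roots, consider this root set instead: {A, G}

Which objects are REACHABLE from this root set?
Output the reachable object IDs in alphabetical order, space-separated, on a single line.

Roots: A G
Mark A: refs=F D null, marked=A
Mark G: refs=B, marked=A G
Mark F: refs=F, marked=A F G
Mark D: refs=D C, marked=A D F G
Mark B: refs=B H H, marked=A B D F G
Mark C: refs=A B, marked=A B C D F G
Mark H: refs=null C null, marked=A B C D F G H
Unmarked (collected): E I J

Answer: A B C D F G H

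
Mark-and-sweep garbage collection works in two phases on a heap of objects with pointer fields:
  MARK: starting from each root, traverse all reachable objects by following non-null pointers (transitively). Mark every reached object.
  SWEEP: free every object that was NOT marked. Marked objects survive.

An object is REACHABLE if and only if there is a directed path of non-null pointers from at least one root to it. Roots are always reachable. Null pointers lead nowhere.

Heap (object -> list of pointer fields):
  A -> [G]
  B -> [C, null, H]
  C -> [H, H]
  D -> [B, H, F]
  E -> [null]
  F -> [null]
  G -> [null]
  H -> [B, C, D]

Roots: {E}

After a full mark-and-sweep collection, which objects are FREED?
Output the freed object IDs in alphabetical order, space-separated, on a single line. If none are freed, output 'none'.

Roots: E
Mark E: refs=null, marked=E
Unmarked (collected): A B C D F G H

Answer: A B C D F G H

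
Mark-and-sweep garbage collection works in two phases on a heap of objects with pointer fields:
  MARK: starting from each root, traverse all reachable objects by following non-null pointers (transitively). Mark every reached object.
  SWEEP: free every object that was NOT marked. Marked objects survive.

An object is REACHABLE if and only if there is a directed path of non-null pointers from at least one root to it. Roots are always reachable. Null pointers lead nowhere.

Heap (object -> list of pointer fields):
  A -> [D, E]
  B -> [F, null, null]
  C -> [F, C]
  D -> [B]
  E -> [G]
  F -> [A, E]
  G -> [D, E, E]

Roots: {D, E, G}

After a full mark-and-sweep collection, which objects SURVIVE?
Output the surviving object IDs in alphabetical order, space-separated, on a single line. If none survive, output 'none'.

Answer: A B D E F G

Derivation:
Roots: D E G
Mark D: refs=B, marked=D
Mark E: refs=G, marked=D E
Mark G: refs=D E E, marked=D E G
Mark B: refs=F null null, marked=B D E G
Mark F: refs=A E, marked=B D E F G
Mark A: refs=D E, marked=A B D E F G
Unmarked (collected): C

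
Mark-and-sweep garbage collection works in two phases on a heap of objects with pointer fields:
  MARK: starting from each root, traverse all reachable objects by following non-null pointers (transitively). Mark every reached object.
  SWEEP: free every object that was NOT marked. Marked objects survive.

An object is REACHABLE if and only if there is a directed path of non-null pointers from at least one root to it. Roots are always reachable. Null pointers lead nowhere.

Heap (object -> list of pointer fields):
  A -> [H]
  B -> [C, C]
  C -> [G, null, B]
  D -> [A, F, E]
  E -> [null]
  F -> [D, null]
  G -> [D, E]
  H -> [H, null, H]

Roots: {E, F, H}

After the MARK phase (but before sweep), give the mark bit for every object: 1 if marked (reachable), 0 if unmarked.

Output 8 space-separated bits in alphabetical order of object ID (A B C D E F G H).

Roots: E F H
Mark E: refs=null, marked=E
Mark F: refs=D null, marked=E F
Mark H: refs=H null H, marked=E F H
Mark D: refs=A F E, marked=D E F H
Mark A: refs=H, marked=A D E F H
Unmarked (collected): B C G

Answer: 1 0 0 1 1 1 0 1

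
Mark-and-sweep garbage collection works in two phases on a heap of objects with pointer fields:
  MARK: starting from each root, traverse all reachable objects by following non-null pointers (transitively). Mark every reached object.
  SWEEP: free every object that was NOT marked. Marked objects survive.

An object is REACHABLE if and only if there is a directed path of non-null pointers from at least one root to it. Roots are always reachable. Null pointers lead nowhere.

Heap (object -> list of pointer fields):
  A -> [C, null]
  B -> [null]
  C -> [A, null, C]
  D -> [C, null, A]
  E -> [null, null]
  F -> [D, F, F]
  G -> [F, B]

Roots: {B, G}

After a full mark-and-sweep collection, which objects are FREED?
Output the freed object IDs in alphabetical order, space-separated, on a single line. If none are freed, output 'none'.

Answer: E

Derivation:
Roots: B G
Mark B: refs=null, marked=B
Mark G: refs=F B, marked=B G
Mark F: refs=D F F, marked=B F G
Mark D: refs=C null A, marked=B D F G
Mark C: refs=A null C, marked=B C D F G
Mark A: refs=C null, marked=A B C D F G
Unmarked (collected): E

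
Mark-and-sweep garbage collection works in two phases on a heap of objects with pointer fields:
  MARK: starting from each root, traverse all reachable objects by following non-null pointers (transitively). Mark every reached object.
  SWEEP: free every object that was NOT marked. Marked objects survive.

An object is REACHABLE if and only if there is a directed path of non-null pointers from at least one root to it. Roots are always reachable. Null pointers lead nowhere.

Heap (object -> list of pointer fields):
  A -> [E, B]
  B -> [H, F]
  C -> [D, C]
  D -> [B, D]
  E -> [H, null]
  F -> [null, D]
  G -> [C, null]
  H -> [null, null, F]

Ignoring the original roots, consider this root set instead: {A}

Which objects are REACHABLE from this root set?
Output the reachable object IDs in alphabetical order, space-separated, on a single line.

Roots: A
Mark A: refs=E B, marked=A
Mark E: refs=H null, marked=A E
Mark B: refs=H F, marked=A B E
Mark H: refs=null null F, marked=A B E H
Mark F: refs=null D, marked=A B E F H
Mark D: refs=B D, marked=A B D E F H
Unmarked (collected): C G

Answer: A B D E F H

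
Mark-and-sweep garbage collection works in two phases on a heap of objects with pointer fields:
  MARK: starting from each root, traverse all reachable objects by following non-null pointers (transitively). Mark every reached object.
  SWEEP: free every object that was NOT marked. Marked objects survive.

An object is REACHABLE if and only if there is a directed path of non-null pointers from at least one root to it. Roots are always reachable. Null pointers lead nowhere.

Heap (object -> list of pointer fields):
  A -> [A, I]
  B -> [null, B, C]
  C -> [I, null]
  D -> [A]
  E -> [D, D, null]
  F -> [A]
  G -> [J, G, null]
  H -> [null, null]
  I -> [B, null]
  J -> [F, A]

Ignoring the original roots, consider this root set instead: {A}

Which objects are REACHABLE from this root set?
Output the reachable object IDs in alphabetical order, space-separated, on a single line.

Roots: A
Mark A: refs=A I, marked=A
Mark I: refs=B null, marked=A I
Mark B: refs=null B C, marked=A B I
Mark C: refs=I null, marked=A B C I
Unmarked (collected): D E F G H J

Answer: A B C I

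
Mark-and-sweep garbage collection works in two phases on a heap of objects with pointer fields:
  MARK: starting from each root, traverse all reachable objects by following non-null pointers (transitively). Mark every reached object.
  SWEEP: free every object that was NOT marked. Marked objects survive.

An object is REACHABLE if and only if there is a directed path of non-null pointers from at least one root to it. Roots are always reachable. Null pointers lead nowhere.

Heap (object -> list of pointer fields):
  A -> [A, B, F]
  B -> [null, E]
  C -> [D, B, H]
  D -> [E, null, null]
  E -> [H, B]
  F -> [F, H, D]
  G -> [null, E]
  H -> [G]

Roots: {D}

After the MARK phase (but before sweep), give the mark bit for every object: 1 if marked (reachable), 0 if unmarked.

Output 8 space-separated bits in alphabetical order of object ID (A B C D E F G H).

Answer: 0 1 0 1 1 0 1 1

Derivation:
Roots: D
Mark D: refs=E null null, marked=D
Mark E: refs=H B, marked=D E
Mark H: refs=G, marked=D E H
Mark B: refs=null E, marked=B D E H
Mark G: refs=null E, marked=B D E G H
Unmarked (collected): A C F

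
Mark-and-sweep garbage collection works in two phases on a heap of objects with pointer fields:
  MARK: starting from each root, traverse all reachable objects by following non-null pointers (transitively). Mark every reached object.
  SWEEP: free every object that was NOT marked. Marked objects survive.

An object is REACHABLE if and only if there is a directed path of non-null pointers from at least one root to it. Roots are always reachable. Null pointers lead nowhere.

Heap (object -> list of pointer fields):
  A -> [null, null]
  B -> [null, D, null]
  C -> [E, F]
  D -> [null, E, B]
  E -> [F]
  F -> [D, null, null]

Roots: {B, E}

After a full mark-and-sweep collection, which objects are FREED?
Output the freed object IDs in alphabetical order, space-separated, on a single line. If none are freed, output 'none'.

Answer: A C

Derivation:
Roots: B E
Mark B: refs=null D null, marked=B
Mark E: refs=F, marked=B E
Mark D: refs=null E B, marked=B D E
Mark F: refs=D null null, marked=B D E F
Unmarked (collected): A C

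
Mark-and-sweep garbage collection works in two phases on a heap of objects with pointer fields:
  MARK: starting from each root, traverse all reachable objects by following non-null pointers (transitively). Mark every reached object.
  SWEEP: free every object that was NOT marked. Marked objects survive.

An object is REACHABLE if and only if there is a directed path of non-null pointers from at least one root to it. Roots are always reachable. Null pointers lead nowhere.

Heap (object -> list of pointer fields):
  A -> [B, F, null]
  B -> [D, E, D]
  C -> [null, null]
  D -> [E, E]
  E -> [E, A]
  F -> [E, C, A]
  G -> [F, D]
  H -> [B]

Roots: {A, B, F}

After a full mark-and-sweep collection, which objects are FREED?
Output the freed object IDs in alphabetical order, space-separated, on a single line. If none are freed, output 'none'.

Answer: G H

Derivation:
Roots: A B F
Mark A: refs=B F null, marked=A
Mark B: refs=D E D, marked=A B
Mark F: refs=E C A, marked=A B F
Mark D: refs=E E, marked=A B D F
Mark E: refs=E A, marked=A B D E F
Mark C: refs=null null, marked=A B C D E F
Unmarked (collected): G H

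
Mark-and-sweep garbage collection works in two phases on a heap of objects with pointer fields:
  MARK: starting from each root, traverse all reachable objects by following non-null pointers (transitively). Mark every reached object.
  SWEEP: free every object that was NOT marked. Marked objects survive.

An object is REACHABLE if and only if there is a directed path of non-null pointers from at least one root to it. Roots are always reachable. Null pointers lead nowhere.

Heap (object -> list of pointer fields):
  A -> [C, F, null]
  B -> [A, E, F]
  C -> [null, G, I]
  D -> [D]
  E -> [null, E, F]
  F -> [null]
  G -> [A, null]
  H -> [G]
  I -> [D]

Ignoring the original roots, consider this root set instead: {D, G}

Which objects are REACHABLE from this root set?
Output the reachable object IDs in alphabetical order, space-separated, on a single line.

Answer: A C D F G I

Derivation:
Roots: D G
Mark D: refs=D, marked=D
Mark G: refs=A null, marked=D G
Mark A: refs=C F null, marked=A D G
Mark C: refs=null G I, marked=A C D G
Mark F: refs=null, marked=A C D F G
Mark I: refs=D, marked=A C D F G I
Unmarked (collected): B E H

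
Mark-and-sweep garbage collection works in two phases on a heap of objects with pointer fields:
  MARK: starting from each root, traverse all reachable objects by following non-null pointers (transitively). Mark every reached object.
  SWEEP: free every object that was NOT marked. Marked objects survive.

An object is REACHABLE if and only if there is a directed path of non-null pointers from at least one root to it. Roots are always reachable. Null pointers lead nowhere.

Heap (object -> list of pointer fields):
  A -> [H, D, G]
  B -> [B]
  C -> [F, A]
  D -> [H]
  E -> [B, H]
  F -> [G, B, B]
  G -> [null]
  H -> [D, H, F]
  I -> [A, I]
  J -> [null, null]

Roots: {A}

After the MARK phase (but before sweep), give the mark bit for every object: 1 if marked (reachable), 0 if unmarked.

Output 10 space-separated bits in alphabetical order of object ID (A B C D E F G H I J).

Answer: 1 1 0 1 0 1 1 1 0 0

Derivation:
Roots: A
Mark A: refs=H D G, marked=A
Mark H: refs=D H F, marked=A H
Mark D: refs=H, marked=A D H
Mark G: refs=null, marked=A D G H
Mark F: refs=G B B, marked=A D F G H
Mark B: refs=B, marked=A B D F G H
Unmarked (collected): C E I J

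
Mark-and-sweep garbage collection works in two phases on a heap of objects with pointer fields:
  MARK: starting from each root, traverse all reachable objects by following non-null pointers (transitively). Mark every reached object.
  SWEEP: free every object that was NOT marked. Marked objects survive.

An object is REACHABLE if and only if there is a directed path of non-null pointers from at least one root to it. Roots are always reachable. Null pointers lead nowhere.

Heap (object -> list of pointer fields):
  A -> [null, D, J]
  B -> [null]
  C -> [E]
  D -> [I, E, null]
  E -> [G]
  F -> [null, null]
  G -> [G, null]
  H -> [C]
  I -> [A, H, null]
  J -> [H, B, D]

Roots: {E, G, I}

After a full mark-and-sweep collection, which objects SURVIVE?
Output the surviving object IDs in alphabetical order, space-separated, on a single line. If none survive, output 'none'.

Answer: A B C D E G H I J

Derivation:
Roots: E G I
Mark E: refs=G, marked=E
Mark G: refs=G null, marked=E G
Mark I: refs=A H null, marked=E G I
Mark A: refs=null D J, marked=A E G I
Mark H: refs=C, marked=A E G H I
Mark D: refs=I E null, marked=A D E G H I
Mark J: refs=H B D, marked=A D E G H I J
Mark C: refs=E, marked=A C D E G H I J
Mark B: refs=null, marked=A B C D E G H I J
Unmarked (collected): F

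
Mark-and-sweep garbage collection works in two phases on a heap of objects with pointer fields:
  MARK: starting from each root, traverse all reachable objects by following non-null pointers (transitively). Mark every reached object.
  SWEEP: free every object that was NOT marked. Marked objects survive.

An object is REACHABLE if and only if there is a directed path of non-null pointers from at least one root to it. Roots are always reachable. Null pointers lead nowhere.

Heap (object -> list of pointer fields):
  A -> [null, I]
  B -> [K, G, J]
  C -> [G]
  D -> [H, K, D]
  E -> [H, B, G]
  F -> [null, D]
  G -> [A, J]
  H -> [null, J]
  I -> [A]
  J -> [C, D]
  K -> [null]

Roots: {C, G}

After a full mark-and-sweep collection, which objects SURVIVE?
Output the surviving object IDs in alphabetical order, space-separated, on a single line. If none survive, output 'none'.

Roots: C G
Mark C: refs=G, marked=C
Mark G: refs=A J, marked=C G
Mark A: refs=null I, marked=A C G
Mark J: refs=C D, marked=A C G J
Mark I: refs=A, marked=A C G I J
Mark D: refs=H K D, marked=A C D G I J
Mark H: refs=null J, marked=A C D G H I J
Mark K: refs=null, marked=A C D G H I J K
Unmarked (collected): B E F

Answer: A C D G H I J K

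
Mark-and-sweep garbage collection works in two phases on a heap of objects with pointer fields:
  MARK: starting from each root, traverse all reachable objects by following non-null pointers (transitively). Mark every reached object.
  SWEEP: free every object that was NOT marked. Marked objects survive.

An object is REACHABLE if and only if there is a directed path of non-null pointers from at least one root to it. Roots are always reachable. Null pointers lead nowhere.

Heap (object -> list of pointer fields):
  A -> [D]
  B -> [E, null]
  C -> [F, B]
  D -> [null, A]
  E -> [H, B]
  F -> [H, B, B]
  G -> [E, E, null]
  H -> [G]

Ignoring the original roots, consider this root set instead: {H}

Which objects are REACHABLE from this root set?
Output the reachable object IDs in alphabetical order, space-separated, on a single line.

Answer: B E G H

Derivation:
Roots: H
Mark H: refs=G, marked=H
Mark G: refs=E E null, marked=G H
Mark E: refs=H B, marked=E G H
Mark B: refs=E null, marked=B E G H
Unmarked (collected): A C D F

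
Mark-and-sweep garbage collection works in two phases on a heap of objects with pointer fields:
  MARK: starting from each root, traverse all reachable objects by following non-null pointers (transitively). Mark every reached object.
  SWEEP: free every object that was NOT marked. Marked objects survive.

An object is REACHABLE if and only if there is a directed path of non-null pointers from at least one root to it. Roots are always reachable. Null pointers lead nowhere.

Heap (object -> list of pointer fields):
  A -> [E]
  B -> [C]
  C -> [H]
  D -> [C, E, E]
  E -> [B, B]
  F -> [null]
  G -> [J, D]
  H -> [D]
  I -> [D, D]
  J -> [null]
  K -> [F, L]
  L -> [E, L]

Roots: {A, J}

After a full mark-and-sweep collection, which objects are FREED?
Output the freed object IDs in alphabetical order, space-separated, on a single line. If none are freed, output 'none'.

Answer: F G I K L

Derivation:
Roots: A J
Mark A: refs=E, marked=A
Mark J: refs=null, marked=A J
Mark E: refs=B B, marked=A E J
Mark B: refs=C, marked=A B E J
Mark C: refs=H, marked=A B C E J
Mark H: refs=D, marked=A B C E H J
Mark D: refs=C E E, marked=A B C D E H J
Unmarked (collected): F G I K L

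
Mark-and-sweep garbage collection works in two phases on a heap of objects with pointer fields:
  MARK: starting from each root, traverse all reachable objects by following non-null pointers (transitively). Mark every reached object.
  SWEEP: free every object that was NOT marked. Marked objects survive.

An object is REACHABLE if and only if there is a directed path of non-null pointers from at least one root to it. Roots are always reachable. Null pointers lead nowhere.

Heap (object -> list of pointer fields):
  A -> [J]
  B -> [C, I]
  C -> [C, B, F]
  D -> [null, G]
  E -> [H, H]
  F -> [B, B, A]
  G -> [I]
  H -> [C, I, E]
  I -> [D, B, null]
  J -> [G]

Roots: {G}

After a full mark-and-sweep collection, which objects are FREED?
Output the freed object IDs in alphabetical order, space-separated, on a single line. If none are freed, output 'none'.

Answer: E H

Derivation:
Roots: G
Mark G: refs=I, marked=G
Mark I: refs=D B null, marked=G I
Mark D: refs=null G, marked=D G I
Mark B: refs=C I, marked=B D G I
Mark C: refs=C B F, marked=B C D G I
Mark F: refs=B B A, marked=B C D F G I
Mark A: refs=J, marked=A B C D F G I
Mark J: refs=G, marked=A B C D F G I J
Unmarked (collected): E H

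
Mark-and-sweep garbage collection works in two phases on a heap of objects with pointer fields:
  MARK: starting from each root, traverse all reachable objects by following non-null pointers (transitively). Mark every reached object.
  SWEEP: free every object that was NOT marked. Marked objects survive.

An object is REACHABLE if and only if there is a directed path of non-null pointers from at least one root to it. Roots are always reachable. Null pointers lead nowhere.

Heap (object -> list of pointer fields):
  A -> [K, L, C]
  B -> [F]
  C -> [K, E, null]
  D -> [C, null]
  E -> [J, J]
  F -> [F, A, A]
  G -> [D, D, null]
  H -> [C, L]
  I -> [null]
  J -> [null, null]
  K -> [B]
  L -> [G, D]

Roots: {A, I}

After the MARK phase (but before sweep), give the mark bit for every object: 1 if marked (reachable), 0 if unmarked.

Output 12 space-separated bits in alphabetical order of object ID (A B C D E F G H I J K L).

Roots: A I
Mark A: refs=K L C, marked=A
Mark I: refs=null, marked=A I
Mark K: refs=B, marked=A I K
Mark L: refs=G D, marked=A I K L
Mark C: refs=K E null, marked=A C I K L
Mark B: refs=F, marked=A B C I K L
Mark G: refs=D D null, marked=A B C G I K L
Mark D: refs=C null, marked=A B C D G I K L
Mark E: refs=J J, marked=A B C D E G I K L
Mark F: refs=F A A, marked=A B C D E F G I K L
Mark J: refs=null null, marked=A B C D E F G I J K L
Unmarked (collected): H

Answer: 1 1 1 1 1 1 1 0 1 1 1 1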